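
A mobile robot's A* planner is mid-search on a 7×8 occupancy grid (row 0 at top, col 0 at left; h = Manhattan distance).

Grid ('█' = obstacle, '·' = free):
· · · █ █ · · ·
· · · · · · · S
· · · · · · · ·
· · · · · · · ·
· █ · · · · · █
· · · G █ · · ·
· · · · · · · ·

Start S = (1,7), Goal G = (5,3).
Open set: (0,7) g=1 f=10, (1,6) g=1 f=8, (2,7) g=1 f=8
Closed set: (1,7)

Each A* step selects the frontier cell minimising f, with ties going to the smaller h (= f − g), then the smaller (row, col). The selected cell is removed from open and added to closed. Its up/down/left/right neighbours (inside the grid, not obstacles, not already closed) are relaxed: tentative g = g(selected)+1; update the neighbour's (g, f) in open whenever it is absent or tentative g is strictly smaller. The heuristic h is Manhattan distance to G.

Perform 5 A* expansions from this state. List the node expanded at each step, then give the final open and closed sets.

step 1: expand (1,6) (f=8, h=7) → closed; open now [(0,6) g=2 f=10, (0,7) g=1 f=10, (1,5) g=2 f=8, (2,6) g=2 f=8, (2,7) g=1 f=8]
step 2: expand (1,5) (f=8, h=6) → closed; open now [(0,5) g=3 f=10, (0,6) g=2 f=10, (0,7) g=1 f=10, (1,4) g=3 f=8, (2,5) g=3 f=8, (2,6) g=2 f=8, (2,7) g=1 f=8]
step 3: expand (1,4) (f=8, h=5) → closed; open now [(0,5) g=3 f=10, (0,6) g=2 f=10, (0,7) g=1 f=10, (1,3) g=4 f=8, (2,4) g=4 f=8, (2,5) g=3 f=8, (2,6) g=2 f=8, (2,7) g=1 f=8]
step 4: expand (1,3) (f=8, h=4) → closed; open now [(0,5) g=3 f=10, (0,6) g=2 f=10, (0,7) g=1 f=10, (1,2) g=5 f=10, (2,3) g=5 f=8, (2,4) g=4 f=8, (2,5) g=3 f=8, (2,6) g=2 f=8, (2,7) g=1 f=8]
step 5: expand (2,3) (f=8, h=3) → closed; open now [(0,5) g=3 f=10, (0,6) g=2 f=10, (0,7) g=1 f=10, (1,2) g=5 f=10, (2,2) g=6 f=10, (2,4) g=4 f=8, (2,5) g=3 f=8, (2,6) g=2 f=8, (2,7) g=1 f=8, (3,3) g=6 f=8]

order=[(1,6) → (1,5) → (1,4) → (1,3) → (2,3)]; open=[(0,5) g=3 f=10, (0,6) g=2 f=10, (0,7) g=1 f=10, (1,2) g=5 f=10, (2,2) g=6 f=10, (2,4) g=4 f=8, (2,5) g=3 f=8, (2,6) g=2 f=8, (2,7) g=1 f=8, (3,3) g=6 f=8]; closed=[(1,3), (1,4), (1,5), (1,6), (1,7), (2,3)]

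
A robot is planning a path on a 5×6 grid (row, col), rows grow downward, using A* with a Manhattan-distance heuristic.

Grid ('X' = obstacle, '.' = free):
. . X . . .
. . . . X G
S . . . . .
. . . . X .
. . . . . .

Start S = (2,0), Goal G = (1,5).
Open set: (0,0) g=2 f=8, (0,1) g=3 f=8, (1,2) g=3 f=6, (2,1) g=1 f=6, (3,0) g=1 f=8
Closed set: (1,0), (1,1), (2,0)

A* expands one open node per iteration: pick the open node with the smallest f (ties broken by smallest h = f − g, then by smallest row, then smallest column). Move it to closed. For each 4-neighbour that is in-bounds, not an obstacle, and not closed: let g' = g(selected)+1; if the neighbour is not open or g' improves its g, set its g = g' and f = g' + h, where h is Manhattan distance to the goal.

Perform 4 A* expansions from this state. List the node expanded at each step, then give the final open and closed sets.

step 1: expand (1,2) (f=6, h=3) → closed; open now [(0,0) g=2 f=8, (0,1) g=3 f=8, (1,3) g=4 f=6, (2,1) g=1 f=6, (2,2) g=4 f=8, (3,0) g=1 f=8]
step 2: expand (1,3) (f=6, h=2) → closed; open now [(0,0) g=2 f=8, (0,1) g=3 f=8, (0,3) g=5 f=8, (2,1) g=1 f=6, (2,2) g=4 f=8, (2,3) g=5 f=8, (3,0) g=1 f=8]
step 3: expand (2,1) (f=6, h=5) → closed; open now [(0,0) g=2 f=8, (0,1) g=3 f=8, (0,3) g=5 f=8, (2,2) g=2 f=6, (2,3) g=5 f=8, (3,0) g=1 f=8, (3,1) g=2 f=8]
step 4: expand (2,2) (f=6, h=4) → closed; open now [(0,0) g=2 f=8, (0,1) g=3 f=8, (0,3) g=5 f=8, (2,3) g=3 f=6, (3,0) g=1 f=8, (3,1) g=2 f=8, (3,2) g=3 f=8]

order=[(1,2) → (1,3) → (2,1) → (2,2)]; open=[(0,0) g=2 f=8, (0,1) g=3 f=8, (0,3) g=5 f=8, (2,3) g=3 f=6, (3,0) g=1 f=8, (3,1) g=2 f=8, (3,2) g=3 f=8]; closed=[(1,0), (1,1), (1,2), (1,3), (2,0), (2,1), (2,2)]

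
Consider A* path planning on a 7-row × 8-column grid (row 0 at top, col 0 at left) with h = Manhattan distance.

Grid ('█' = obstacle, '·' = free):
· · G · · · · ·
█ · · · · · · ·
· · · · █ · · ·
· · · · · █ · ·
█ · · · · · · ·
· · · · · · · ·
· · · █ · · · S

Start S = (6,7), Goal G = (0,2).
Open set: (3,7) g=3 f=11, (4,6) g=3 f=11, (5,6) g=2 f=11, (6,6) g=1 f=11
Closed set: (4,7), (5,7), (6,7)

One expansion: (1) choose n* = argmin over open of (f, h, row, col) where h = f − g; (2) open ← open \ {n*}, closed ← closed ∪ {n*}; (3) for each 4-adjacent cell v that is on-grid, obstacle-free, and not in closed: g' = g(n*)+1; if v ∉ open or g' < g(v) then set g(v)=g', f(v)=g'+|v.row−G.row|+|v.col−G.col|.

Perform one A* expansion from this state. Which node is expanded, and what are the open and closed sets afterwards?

step 1: expand (3,7) (f=11, h=8) → closed; open now [(2,7) g=4 f=11, (3,6) g=4 f=11, (4,6) g=3 f=11, (5,6) g=2 f=11, (6,6) g=1 f=11]

expanded=(3,7); open=[(2,7) g=4 f=11, (3,6) g=4 f=11, (4,6) g=3 f=11, (5,6) g=2 f=11, (6,6) g=1 f=11]; closed=[(3,7), (4,7), (5,7), (6,7)]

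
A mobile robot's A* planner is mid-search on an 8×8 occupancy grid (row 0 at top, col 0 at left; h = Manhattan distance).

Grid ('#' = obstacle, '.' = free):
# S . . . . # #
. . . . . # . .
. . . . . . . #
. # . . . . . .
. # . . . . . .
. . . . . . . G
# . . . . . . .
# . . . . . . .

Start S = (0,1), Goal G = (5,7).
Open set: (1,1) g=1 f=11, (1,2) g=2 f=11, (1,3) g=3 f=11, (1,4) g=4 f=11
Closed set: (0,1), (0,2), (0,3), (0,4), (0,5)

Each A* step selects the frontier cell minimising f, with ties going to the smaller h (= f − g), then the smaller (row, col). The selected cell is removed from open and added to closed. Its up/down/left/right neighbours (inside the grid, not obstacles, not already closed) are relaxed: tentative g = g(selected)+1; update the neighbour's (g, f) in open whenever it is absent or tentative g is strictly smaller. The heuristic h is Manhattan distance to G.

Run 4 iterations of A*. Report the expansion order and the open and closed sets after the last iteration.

step 1: expand (1,4) (f=11, h=7) → closed; open now [(1,1) g=1 f=11, (1,2) g=2 f=11, (1,3) g=3 f=11, (2,4) g=5 f=11]
step 2: expand (2,4) (f=11, h=6) → closed; open now [(1,1) g=1 f=11, (1,2) g=2 f=11, (1,3) g=3 f=11, (2,3) g=6 f=13, (2,5) g=6 f=11, (3,4) g=6 f=11]
step 3: expand (2,5) (f=11, h=5) → closed; open now [(1,1) g=1 f=11, (1,2) g=2 f=11, (1,3) g=3 f=11, (2,3) g=6 f=13, (2,6) g=7 f=11, (3,4) g=6 f=11, (3,5) g=7 f=11]
step 4: expand (2,6) (f=11, h=4) → closed; open now [(1,1) g=1 f=11, (1,2) g=2 f=11, (1,3) g=3 f=11, (1,6) g=8 f=13, (2,3) g=6 f=13, (3,4) g=6 f=11, (3,5) g=7 f=11, (3,6) g=8 f=11]

order=[(1,4) → (2,4) → (2,5) → (2,6)]; open=[(1,1) g=1 f=11, (1,2) g=2 f=11, (1,3) g=3 f=11, (1,6) g=8 f=13, (2,3) g=6 f=13, (3,4) g=6 f=11, (3,5) g=7 f=11, (3,6) g=8 f=11]; closed=[(0,1), (0,2), (0,3), (0,4), (0,5), (1,4), (2,4), (2,5), (2,6)]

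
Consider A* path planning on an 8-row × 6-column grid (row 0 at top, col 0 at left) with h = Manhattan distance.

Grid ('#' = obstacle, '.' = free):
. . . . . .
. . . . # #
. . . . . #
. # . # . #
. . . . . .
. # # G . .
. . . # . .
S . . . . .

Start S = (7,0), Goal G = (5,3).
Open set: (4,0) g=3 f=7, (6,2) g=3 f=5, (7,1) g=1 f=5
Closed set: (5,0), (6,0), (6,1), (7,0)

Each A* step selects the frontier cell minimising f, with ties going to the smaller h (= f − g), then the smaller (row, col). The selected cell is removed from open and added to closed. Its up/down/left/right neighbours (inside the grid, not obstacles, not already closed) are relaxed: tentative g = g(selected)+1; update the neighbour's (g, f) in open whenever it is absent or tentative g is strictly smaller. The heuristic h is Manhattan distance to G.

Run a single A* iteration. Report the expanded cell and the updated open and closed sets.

step 1: expand (6,2) (f=5, h=2) → closed; open now [(4,0) g=3 f=7, (7,1) g=1 f=5, (7,2) g=4 f=7]

expanded=(6,2); open=[(4,0) g=3 f=7, (7,1) g=1 f=5, (7,2) g=4 f=7]; closed=[(5,0), (6,0), (6,1), (6,2), (7,0)]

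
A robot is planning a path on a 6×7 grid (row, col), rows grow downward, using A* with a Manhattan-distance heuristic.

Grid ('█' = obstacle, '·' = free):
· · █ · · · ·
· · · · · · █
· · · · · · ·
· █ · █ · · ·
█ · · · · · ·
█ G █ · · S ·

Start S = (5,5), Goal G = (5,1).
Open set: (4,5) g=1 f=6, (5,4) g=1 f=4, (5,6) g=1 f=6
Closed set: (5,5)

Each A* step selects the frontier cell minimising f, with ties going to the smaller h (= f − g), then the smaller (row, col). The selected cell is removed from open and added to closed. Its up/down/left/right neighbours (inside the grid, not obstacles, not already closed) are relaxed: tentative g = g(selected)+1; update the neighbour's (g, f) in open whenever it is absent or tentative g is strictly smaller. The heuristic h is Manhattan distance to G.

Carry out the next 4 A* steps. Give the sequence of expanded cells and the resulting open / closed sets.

step 1: expand (5,4) (f=4, h=3) → closed; open now [(4,4) g=2 f=6, (4,5) g=1 f=6, (5,3) g=2 f=4, (5,6) g=1 f=6]
step 2: expand (5,3) (f=4, h=2) → closed; open now [(4,3) g=3 f=6, (4,4) g=2 f=6, (4,5) g=1 f=6, (5,6) g=1 f=6]
step 3: expand (4,3) (f=6, h=3) → closed; open now [(4,2) g=4 f=6, (4,4) g=2 f=6, (4,5) g=1 f=6, (5,6) g=1 f=6]
step 4: expand (4,2) (f=6, h=2) → closed; open now [(3,2) g=5 f=8, (4,1) g=5 f=6, (4,4) g=2 f=6, (4,5) g=1 f=6, (5,6) g=1 f=6]

order=[(5,4) → (5,3) → (4,3) → (4,2)]; open=[(3,2) g=5 f=8, (4,1) g=5 f=6, (4,4) g=2 f=6, (4,5) g=1 f=6, (5,6) g=1 f=6]; closed=[(4,2), (4,3), (5,3), (5,4), (5,5)]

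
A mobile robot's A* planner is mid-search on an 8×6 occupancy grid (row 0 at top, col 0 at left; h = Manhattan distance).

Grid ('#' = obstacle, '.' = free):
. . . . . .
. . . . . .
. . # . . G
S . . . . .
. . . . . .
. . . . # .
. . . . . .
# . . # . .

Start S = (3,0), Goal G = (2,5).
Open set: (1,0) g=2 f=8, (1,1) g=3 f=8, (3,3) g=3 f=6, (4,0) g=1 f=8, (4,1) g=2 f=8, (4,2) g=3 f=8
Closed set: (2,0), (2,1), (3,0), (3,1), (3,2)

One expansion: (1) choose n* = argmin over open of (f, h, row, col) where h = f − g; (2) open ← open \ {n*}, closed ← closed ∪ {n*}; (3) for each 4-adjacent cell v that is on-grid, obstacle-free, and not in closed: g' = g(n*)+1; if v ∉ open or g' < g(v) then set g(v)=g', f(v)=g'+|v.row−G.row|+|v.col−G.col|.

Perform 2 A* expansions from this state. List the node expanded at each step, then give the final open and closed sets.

order=[(3,3) → (2,3)]; open=[(1,0) g=2 f=8, (1,1) g=3 f=8, (1,3) g=5 f=8, (2,4) g=5 f=6, (3,4) g=4 f=6, (4,0) g=1 f=8, (4,1) g=2 f=8, (4,2) g=3 f=8, (4,3) g=4 f=8]; closed=[(2,0), (2,1), (2,3), (3,0), (3,1), (3,2), (3,3)]

step 1: expand (3,3) (f=6, h=3) → closed; open now [(1,0) g=2 f=8, (1,1) g=3 f=8, (2,3) g=4 f=6, (3,4) g=4 f=6, (4,0) g=1 f=8, (4,1) g=2 f=8, (4,2) g=3 f=8, (4,3) g=4 f=8]
step 2: expand (2,3) (f=6, h=2) → closed; open now [(1,0) g=2 f=8, (1,1) g=3 f=8, (1,3) g=5 f=8, (2,4) g=5 f=6, (3,4) g=4 f=6, (4,0) g=1 f=8, (4,1) g=2 f=8, (4,2) g=3 f=8, (4,3) g=4 f=8]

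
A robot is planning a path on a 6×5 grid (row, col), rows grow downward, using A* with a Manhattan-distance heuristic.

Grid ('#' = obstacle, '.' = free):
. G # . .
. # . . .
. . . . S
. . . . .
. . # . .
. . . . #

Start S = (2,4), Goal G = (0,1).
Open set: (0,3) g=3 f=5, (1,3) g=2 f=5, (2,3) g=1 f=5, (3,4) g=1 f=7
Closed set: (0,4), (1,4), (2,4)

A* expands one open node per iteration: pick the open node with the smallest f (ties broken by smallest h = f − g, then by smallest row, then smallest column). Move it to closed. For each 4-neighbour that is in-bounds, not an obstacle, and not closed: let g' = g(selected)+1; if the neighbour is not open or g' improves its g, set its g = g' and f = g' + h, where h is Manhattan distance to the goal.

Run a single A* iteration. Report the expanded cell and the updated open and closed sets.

step 1: expand (0,3) (f=5, h=2) → closed; open now [(1,3) g=2 f=5, (2,3) g=1 f=5, (3,4) g=1 f=7]

expanded=(0,3); open=[(1,3) g=2 f=5, (2,3) g=1 f=5, (3,4) g=1 f=7]; closed=[(0,3), (0,4), (1,4), (2,4)]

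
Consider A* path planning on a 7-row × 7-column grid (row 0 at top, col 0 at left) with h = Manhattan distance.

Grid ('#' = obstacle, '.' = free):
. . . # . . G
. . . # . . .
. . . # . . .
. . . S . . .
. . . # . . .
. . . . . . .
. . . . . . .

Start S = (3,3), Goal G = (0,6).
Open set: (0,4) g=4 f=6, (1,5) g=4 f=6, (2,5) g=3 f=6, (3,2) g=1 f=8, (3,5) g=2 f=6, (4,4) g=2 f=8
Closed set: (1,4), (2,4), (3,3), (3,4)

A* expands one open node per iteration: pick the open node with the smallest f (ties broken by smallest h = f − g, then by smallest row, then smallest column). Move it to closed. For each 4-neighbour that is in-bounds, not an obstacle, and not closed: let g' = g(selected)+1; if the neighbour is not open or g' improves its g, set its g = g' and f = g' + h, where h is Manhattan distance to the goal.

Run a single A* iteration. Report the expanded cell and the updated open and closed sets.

step 1: expand (0,4) (f=6, h=2) → closed; open now [(0,5) g=5 f=6, (1,5) g=4 f=6, (2,5) g=3 f=6, (3,2) g=1 f=8, (3,5) g=2 f=6, (4,4) g=2 f=8]

expanded=(0,4); open=[(0,5) g=5 f=6, (1,5) g=4 f=6, (2,5) g=3 f=6, (3,2) g=1 f=8, (3,5) g=2 f=6, (4,4) g=2 f=8]; closed=[(0,4), (1,4), (2,4), (3,3), (3,4)]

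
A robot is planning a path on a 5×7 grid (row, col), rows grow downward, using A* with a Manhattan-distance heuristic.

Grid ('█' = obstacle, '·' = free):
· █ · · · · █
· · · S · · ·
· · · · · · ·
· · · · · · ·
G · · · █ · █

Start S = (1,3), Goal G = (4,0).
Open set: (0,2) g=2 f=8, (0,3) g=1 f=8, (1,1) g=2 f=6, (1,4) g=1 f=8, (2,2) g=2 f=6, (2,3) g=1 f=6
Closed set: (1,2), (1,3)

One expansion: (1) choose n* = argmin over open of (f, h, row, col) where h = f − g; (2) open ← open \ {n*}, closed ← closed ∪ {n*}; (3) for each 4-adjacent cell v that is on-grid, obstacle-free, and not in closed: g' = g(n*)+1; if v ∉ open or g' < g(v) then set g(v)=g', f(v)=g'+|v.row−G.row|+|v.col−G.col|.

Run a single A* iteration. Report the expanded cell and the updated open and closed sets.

step 1: expand (1,1) (f=6, h=4) → closed; open now [(0,2) g=2 f=8, (0,3) g=1 f=8, (1,0) g=3 f=6, (1,4) g=1 f=8, (2,1) g=3 f=6, (2,2) g=2 f=6, (2,3) g=1 f=6]

expanded=(1,1); open=[(0,2) g=2 f=8, (0,3) g=1 f=8, (1,0) g=3 f=6, (1,4) g=1 f=8, (2,1) g=3 f=6, (2,2) g=2 f=6, (2,3) g=1 f=6]; closed=[(1,1), (1,2), (1,3)]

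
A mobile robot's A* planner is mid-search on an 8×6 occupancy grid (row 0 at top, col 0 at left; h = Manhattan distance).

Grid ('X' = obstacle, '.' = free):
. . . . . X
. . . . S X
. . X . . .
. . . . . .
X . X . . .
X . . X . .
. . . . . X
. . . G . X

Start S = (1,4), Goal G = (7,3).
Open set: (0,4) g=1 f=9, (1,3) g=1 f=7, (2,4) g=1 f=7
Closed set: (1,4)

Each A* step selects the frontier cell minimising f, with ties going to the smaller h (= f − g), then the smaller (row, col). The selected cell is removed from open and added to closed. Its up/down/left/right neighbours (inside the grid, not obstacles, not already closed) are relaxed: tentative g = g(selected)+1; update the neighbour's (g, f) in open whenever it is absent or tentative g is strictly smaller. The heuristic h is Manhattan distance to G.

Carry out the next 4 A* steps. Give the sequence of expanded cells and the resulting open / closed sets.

order=[(1,3) → (2,3) → (3,3) → (4,3)]; open=[(0,3) g=2 f=9, (0,4) g=1 f=9, (1,2) g=2 f=9, (2,4) g=1 f=7, (3,2) g=4 f=9, (3,4) g=4 f=9, (4,4) g=5 f=9]; closed=[(1,3), (1,4), (2,3), (3,3), (4,3)]

step 1: expand (1,3) (f=7, h=6) → closed; open now [(0,3) g=2 f=9, (0,4) g=1 f=9, (1,2) g=2 f=9, (2,3) g=2 f=7, (2,4) g=1 f=7]
step 2: expand (2,3) (f=7, h=5) → closed; open now [(0,3) g=2 f=9, (0,4) g=1 f=9, (1,2) g=2 f=9, (2,4) g=1 f=7, (3,3) g=3 f=7]
step 3: expand (3,3) (f=7, h=4) → closed; open now [(0,3) g=2 f=9, (0,4) g=1 f=9, (1,2) g=2 f=9, (2,4) g=1 f=7, (3,2) g=4 f=9, (3,4) g=4 f=9, (4,3) g=4 f=7]
step 4: expand (4,3) (f=7, h=3) → closed; open now [(0,3) g=2 f=9, (0,4) g=1 f=9, (1,2) g=2 f=9, (2,4) g=1 f=7, (3,2) g=4 f=9, (3,4) g=4 f=9, (4,4) g=5 f=9]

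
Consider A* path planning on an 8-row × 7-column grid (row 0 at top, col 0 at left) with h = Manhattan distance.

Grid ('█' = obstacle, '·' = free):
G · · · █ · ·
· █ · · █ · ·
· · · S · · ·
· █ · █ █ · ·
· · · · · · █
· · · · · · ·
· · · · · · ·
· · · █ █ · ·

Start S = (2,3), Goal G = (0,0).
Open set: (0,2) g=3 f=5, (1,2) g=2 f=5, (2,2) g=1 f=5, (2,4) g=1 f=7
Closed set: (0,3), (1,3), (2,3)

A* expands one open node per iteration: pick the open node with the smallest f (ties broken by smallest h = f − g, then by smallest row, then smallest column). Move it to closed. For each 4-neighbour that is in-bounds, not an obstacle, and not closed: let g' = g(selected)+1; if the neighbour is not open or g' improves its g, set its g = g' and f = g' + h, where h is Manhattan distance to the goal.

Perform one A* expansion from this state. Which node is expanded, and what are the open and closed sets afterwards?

step 1: expand (0,2) (f=5, h=2) → closed; open now [(0,1) g=4 f=5, (1,2) g=2 f=5, (2,2) g=1 f=5, (2,4) g=1 f=7]

expanded=(0,2); open=[(0,1) g=4 f=5, (1,2) g=2 f=5, (2,2) g=1 f=5, (2,4) g=1 f=7]; closed=[(0,2), (0,3), (1,3), (2,3)]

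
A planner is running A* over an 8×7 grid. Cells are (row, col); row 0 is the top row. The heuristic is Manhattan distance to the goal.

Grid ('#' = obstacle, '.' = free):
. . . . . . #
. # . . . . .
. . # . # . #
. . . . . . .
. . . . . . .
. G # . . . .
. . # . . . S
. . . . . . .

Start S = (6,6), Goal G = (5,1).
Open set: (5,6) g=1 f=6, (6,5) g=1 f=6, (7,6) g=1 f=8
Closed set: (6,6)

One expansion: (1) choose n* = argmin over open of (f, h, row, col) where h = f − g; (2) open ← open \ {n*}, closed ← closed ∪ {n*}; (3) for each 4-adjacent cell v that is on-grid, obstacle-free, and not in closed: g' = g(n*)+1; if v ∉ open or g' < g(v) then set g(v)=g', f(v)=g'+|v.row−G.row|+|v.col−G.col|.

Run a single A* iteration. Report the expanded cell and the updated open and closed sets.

step 1: expand (5,6) (f=6, h=5) → closed; open now [(4,6) g=2 f=8, (5,5) g=2 f=6, (6,5) g=1 f=6, (7,6) g=1 f=8]

expanded=(5,6); open=[(4,6) g=2 f=8, (5,5) g=2 f=6, (6,5) g=1 f=6, (7,6) g=1 f=8]; closed=[(5,6), (6,6)]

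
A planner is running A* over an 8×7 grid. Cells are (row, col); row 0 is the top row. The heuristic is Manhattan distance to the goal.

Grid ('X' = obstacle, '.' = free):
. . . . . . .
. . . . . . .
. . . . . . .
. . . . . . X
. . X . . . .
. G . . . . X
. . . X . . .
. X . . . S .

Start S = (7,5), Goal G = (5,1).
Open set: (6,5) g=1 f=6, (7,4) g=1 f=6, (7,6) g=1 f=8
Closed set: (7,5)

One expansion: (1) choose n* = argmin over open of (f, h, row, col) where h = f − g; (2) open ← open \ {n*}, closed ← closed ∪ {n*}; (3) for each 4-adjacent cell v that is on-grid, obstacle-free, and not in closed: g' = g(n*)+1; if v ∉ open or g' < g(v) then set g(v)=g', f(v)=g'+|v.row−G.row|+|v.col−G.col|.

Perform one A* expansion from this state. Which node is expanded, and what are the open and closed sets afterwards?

expanded=(6,5); open=[(5,5) g=2 f=6, (6,4) g=2 f=6, (6,6) g=2 f=8, (7,4) g=1 f=6, (7,6) g=1 f=8]; closed=[(6,5), (7,5)]

step 1: expand (6,5) (f=6, h=5) → closed; open now [(5,5) g=2 f=6, (6,4) g=2 f=6, (6,6) g=2 f=8, (7,4) g=1 f=6, (7,6) g=1 f=8]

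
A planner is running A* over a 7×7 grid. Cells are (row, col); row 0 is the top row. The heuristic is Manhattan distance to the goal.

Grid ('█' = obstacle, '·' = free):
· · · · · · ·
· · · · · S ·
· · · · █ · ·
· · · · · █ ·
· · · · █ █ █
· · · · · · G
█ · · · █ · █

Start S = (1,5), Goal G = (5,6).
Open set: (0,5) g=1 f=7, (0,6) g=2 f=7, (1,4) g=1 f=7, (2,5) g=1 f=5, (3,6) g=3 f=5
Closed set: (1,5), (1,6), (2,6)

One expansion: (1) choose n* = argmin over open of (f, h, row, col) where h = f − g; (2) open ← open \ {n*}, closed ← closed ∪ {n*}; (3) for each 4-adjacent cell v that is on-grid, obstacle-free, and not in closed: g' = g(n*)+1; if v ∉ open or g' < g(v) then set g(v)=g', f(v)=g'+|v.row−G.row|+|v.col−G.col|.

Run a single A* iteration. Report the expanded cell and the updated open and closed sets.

step 1: expand (3,6) (f=5, h=2) → closed; open now [(0,5) g=1 f=7, (0,6) g=2 f=7, (1,4) g=1 f=7, (2,5) g=1 f=5]

expanded=(3,6); open=[(0,5) g=1 f=7, (0,6) g=2 f=7, (1,4) g=1 f=7, (2,5) g=1 f=5]; closed=[(1,5), (1,6), (2,6), (3,6)]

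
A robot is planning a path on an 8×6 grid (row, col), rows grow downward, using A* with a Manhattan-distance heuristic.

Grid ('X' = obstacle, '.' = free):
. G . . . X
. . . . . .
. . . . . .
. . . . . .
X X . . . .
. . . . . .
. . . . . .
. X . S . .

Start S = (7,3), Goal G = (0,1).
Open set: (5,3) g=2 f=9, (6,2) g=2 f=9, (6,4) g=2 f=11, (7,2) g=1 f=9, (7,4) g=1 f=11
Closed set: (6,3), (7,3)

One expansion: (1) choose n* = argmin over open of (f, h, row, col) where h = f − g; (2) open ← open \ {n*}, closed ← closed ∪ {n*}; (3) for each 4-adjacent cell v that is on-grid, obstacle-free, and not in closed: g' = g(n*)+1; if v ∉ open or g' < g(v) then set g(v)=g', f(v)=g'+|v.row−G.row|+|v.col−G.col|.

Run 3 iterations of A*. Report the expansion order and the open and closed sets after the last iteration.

order=[(5,3) → (4,3) → (3,3)]; open=[(2,3) g=5 f=9, (3,2) g=5 f=9, (3,4) g=5 f=11, (4,2) g=4 f=9, (4,4) g=4 f=11, (5,2) g=3 f=9, (5,4) g=3 f=11, (6,2) g=2 f=9, (6,4) g=2 f=11, (7,2) g=1 f=9, (7,4) g=1 f=11]; closed=[(3,3), (4,3), (5,3), (6,3), (7,3)]

step 1: expand (5,3) (f=9, h=7) → closed; open now [(4,3) g=3 f=9, (5,2) g=3 f=9, (5,4) g=3 f=11, (6,2) g=2 f=9, (6,4) g=2 f=11, (7,2) g=1 f=9, (7,4) g=1 f=11]
step 2: expand (4,3) (f=9, h=6) → closed; open now [(3,3) g=4 f=9, (4,2) g=4 f=9, (4,4) g=4 f=11, (5,2) g=3 f=9, (5,4) g=3 f=11, (6,2) g=2 f=9, (6,4) g=2 f=11, (7,2) g=1 f=9, (7,4) g=1 f=11]
step 3: expand (3,3) (f=9, h=5) → closed; open now [(2,3) g=5 f=9, (3,2) g=5 f=9, (3,4) g=5 f=11, (4,2) g=4 f=9, (4,4) g=4 f=11, (5,2) g=3 f=9, (5,4) g=3 f=11, (6,2) g=2 f=9, (6,4) g=2 f=11, (7,2) g=1 f=9, (7,4) g=1 f=11]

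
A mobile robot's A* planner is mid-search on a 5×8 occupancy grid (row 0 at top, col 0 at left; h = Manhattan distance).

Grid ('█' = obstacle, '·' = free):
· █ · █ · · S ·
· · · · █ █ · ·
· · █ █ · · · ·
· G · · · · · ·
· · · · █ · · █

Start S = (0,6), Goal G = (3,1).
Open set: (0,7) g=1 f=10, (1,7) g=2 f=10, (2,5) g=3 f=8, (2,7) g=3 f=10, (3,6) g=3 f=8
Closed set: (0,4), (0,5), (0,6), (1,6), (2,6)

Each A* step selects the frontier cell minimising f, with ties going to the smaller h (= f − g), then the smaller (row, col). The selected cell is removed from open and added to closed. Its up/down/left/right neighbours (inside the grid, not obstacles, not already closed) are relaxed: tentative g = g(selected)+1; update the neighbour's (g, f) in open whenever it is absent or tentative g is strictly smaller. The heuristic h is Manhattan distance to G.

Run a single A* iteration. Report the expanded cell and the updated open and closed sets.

step 1: expand (2,5) (f=8, h=5) → closed; open now [(0,7) g=1 f=10, (1,7) g=2 f=10, (2,4) g=4 f=8, (2,7) g=3 f=10, (3,5) g=4 f=8, (3,6) g=3 f=8]

expanded=(2,5); open=[(0,7) g=1 f=10, (1,7) g=2 f=10, (2,4) g=4 f=8, (2,7) g=3 f=10, (3,5) g=4 f=8, (3,6) g=3 f=8]; closed=[(0,4), (0,5), (0,6), (1,6), (2,5), (2,6)]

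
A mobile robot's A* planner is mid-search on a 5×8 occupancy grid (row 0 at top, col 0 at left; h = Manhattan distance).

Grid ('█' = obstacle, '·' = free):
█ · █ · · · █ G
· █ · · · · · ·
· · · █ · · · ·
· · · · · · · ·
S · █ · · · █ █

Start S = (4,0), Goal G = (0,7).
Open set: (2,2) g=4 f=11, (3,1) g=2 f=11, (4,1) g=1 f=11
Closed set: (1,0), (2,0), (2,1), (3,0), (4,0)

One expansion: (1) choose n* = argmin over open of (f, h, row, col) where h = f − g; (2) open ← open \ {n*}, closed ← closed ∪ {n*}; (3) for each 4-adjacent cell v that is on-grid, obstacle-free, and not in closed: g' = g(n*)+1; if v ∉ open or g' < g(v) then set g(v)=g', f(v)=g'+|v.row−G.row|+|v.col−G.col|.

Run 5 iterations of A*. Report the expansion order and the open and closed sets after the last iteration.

order=[(2,2) → (1,2) → (1,3) → (0,3) → (0,4)]; open=[(0,5) g=9 f=11, (1,4) g=7 f=11, (3,1) g=2 f=11, (3,2) g=5 f=13, (4,1) g=1 f=11]; closed=[(0,3), (0,4), (1,0), (1,2), (1,3), (2,0), (2,1), (2,2), (3,0), (4,0)]

step 1: expand (2,2) (f=11, h=7) → closed; open now [(1,2) g=5 f=11, (3,1) g=2 f=11, (3,2) g=5 f=13, (4,1) g=1 f=11]
step 2: expand (1,2) (f=11, h=6) → closed; open now [(1,3) g=6 f=11, (3,1) g=2 f=11, (3,2) g=5 f=13, (4,1) g=1 f=11]
step 3: expand (1,3) (f=11, h=5) → closed; open now [(0,3) g=7 f=11, (1,4) g=7 f=11, (3,1) g=2 f=11, (3,2) g=5 f=13, (4,1) g=1 f=11]
step 4: expand (0,3) (f=11, h=4) → closed; open now [(0,4) g=8 f=11, (1,4) g=7 f=11, (3,1) g=2 f=11, (3,2) g=5 f=13, (4,1) g=1 f=11]
step 5: expand (0,4) (f=11, h=3) → closed; open now [(0,5) g=9 f=11, (1,4) g=7 f=11, (3,1) g=2 f=11, (3,2) g=5 f=13, (4,1) g=1 f=11]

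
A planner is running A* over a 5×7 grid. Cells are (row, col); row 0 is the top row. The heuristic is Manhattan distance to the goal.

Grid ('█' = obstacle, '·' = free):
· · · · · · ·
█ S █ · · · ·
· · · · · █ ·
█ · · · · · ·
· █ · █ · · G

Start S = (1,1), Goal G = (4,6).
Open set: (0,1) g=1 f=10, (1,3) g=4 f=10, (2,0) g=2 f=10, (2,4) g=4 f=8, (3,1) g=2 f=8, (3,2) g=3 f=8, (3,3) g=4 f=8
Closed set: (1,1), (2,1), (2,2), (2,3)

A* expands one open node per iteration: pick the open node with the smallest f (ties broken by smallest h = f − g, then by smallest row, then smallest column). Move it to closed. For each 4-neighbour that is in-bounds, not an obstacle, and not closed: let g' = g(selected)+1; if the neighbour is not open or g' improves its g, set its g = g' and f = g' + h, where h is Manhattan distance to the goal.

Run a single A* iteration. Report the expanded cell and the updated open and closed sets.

expanded=(2,4); open=[(0,1) g=1 f=10, (1,3) g=4 f=10, (1,4) g=5 f=10, (2,0) g=2 f=10, (3,1) g=2 f=8, (3,2) g=3 f=8, (3,3) g=4 f=8, (3,4) g=5 f=8]; closed=[(1,1), (2,1), (2,2), (2,3), (2,4)]

step 1: expand (2,4) (f=8, h=4) → closed; open now [(0,1) g=1 f=10, (1,3) g=4 f=10, (1,4) g=5 f=10, (2,0) g=2 f=10, (3,1) g=2 f=8, (3,2) g=3 f=8, (3,3) g=4 f=8, (3,4) g=5 f=8]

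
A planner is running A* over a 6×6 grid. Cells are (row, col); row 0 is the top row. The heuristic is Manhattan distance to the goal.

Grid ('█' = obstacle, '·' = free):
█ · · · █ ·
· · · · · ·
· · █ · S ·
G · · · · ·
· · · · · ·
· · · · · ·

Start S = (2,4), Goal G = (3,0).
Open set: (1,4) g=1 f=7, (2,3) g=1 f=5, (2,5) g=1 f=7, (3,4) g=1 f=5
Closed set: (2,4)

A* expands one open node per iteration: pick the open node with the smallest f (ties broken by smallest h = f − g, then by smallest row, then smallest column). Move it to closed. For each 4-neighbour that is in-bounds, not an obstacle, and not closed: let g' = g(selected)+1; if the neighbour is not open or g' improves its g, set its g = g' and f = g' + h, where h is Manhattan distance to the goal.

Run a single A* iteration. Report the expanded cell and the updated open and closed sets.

expanded=(2,3); open=[(1,3) g=2 f=7, (1,4) g=1 f=7, (2,5) g=1 f=7, (3,3) g=2 f=5, (3,4) g=1 f=5]; closed=[(2,3), (2,4)]

step 1: expand (2,3) (f=5, h=4) → closed; open now [(1,3) g=2 f=7, (1,4) g=1 f=7, (2,5) g=1 f=7, (3,3) g=2 f=5, (3,4) g=1 f=5]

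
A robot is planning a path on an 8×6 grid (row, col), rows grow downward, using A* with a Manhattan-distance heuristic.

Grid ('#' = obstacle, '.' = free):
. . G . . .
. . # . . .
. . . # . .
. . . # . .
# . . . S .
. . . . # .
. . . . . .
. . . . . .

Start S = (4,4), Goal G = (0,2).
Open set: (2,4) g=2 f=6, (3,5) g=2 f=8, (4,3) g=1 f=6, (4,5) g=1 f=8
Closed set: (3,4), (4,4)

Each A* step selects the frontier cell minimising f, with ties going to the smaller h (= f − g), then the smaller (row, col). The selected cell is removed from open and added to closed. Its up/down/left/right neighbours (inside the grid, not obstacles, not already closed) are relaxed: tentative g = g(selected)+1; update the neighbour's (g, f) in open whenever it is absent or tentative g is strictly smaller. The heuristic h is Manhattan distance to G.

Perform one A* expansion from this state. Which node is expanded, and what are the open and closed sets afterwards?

step 1: expand (2,4) (f=6, h=4) → closed; open now [(1,4) g=3 f=6, (2,5) g=3 f=8, (3,5) g=2 f=8, (4,3) g=1 f=6, (4,5) g=1 f=8]

expanded=(2,4); open=[(1,4) g=3 f=6, (2,5) g=3 f=8, (3,5) g=2 f=8, (4,3) g=1 f=6, (4,5) g=1 f=8]; closed=[(2,4), (3,4), (4,4)]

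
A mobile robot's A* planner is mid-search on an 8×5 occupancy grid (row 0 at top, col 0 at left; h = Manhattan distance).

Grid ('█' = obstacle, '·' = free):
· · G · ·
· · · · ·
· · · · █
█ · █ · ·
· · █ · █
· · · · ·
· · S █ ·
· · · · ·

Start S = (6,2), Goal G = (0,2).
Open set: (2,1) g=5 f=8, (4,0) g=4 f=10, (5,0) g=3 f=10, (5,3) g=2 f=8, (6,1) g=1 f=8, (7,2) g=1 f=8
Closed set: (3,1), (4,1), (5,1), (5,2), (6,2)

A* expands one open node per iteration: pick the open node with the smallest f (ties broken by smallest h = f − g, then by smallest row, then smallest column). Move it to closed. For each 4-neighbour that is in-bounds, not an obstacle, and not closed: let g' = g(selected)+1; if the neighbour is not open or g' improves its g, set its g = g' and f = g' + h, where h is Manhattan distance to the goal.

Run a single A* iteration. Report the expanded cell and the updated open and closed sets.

expanded=(2,1); open=[(1,1) g=6 f=8, (2,0) g=6 f=10, (2,2) g=6 f=8, (4,0) g=4 f=10, (5,0) g=3 f=10, (5,3) g=2 f=8, (6,1) g=1 f=8, (7,2) g=1 f=8]; closed=[(2,1), (3,1), (4,1), (5,1), (5,2), (6,2)]

step 1: expand (2,1) (f=8, h=3) → closed; open now [(1,1) g=6 f=8, (2,0) g=6 f=10, (2,2) g=6 f=8, (4,0) g=4 f=10, (5,0) g=3 f=10, (5,3) g=2 f=8, (6,1) g=1 f=8, (7,2) g=1 f=8]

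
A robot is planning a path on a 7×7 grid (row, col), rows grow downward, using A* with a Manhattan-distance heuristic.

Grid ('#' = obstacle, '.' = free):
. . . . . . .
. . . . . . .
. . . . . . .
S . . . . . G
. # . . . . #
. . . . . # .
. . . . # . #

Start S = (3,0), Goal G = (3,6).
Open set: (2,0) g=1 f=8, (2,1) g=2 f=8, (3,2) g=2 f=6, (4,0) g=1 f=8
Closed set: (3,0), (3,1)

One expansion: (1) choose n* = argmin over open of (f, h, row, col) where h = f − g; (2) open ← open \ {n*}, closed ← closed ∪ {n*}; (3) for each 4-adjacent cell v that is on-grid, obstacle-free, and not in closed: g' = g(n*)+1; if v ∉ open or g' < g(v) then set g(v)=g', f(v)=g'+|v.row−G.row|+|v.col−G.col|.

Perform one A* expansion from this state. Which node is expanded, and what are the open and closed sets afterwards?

expanded=(3,2); open=[(2,0) g=1 f=8, (2,1) g=2 f=8, (2,2) g=3 f=8, (3,3) g=3 f=6, (4,0) g=1 f=8, (4,2) g=3 f=8]; closed=[(3,0), (3,1), (3,2)]

step 1: expand (3,2) (f=6, h=4) → closed; open now [(2,0) g=1 f=8, (2,1) g=2 f=8, (2,2) g=3 f=8, (3,3) g=3 f=6, (4,0) g=1 f=8, (4,2) g=3 f=8]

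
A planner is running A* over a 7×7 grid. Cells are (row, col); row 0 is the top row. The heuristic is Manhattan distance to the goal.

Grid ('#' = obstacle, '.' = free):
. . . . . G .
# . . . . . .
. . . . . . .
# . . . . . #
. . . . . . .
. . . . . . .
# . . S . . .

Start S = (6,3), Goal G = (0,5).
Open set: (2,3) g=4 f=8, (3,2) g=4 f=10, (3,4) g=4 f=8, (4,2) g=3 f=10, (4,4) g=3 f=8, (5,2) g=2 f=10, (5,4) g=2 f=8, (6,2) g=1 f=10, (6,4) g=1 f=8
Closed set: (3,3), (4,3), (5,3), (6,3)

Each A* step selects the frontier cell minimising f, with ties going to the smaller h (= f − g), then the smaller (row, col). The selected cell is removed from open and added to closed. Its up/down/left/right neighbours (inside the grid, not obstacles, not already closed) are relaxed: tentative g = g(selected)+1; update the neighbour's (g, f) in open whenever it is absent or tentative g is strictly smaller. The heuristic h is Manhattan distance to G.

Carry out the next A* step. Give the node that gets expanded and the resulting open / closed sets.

expanded=(2,3); open=[(1,3) g=5 f=8, (2,2) g=5 f=10, (2,4) g=5 f=8, (3,2) g=4 f=10, (3,4) g=4 f=8, (4,2) g=3 f=10, (4,4) g=3 f=8, (5,2) g=2 f=10, (5,4) g=2 f=8, (6,2) g=1 f=10, (6,4) g=1 f=8]; closed=[(2,3), (3,3), (4,3), (5,3), (6,3)]

step 1: expand (2,3) (f=8, h=4) → closed; open now [(1,3) g=5 f=8, (2,2) g=5 f=10, (2,4) g=5 f=8, (3,2) g=4 f=10, (3,4) g=4 f=8, (4,2) g=3 f=10, (4,4) g=3 f=8, (5,2) g=2 f=10, (5,4) g=2 f=8, (6,2) g=1 f=10, (6,4) g=1 f=8]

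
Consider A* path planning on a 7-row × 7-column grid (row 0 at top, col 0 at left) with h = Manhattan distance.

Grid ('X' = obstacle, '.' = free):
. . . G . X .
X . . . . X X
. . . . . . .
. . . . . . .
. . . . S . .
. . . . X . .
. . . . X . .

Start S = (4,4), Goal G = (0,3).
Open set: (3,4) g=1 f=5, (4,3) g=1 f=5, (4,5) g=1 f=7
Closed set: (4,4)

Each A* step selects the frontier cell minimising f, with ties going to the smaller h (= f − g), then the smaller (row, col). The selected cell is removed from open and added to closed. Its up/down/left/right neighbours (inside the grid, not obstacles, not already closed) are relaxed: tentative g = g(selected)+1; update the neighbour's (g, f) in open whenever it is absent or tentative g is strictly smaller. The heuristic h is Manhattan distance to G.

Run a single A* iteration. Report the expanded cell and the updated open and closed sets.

step 1: expand (3,4) (f=5, h=4) → closed; open now [(2,4) g=2 f=5, (3,3) g=2 f=5, (3,5) g=2 f=7, (4,3) g=1 f=5, (4,5) g=1 f=7]

expanded=(3,4); open=[(2,4) g=2 f=5, (3,3) g=2 f=5, (3,5) g=2 f=7, (4,3) g=1 f=5, (4,5) g=1 f=7]; closed=[(3,4), (4,4)]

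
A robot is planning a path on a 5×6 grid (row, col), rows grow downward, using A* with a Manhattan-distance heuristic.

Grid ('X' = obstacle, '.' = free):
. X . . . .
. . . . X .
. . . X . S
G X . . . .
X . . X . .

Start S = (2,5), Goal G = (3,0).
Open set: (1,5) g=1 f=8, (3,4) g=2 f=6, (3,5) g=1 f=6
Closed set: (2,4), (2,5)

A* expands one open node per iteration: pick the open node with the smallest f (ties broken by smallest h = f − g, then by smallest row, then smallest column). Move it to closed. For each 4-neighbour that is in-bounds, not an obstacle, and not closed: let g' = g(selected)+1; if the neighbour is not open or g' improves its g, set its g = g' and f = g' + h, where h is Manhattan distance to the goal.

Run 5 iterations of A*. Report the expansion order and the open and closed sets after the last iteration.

order=[(3,4) → (3,3) → (3,2) → (3,5) → (2,2)]; open=[(1,2) g=6 f=10, (1,5) g=1 f=8, (2,1) g=6 f=8, (4,2) g=5 f=8, (4,4) g=3 f=8, (4,5) g=2 f=8]; closed=[(2,2), (2,4), (2,5), (3,2), (3,3), (3,4), (3,5)]

step 1: expand (3,4) (f=6, h=4) → closed; open now [(1,5) g=1 f=8, (3,3) g=3 f=6, (3,5) g=1 f=6, (4,4) g=3 f=8]
step 2: expand (3,3) (f=6, h=3) → closed; open now [(1,5) g=1 f=8, (3,2) g=4 f=6, (3,5) g=1 f=6, (4,4) g=3 f=8]
step 3: expand (3,2) (f=6, h=2) → closed; open now [(1,5) g=1 f=8, (2,2) g=5 f=8, (3,5) g=1 f=6, (4,2) g=5 f=8, (4,4) g=3 f=8]
step 4: expand (3,5) (f=6, h=5) → closed; open now [(1,5) g=1 f=8, (2,2) g=5 f=8, (4,2) g=5 f=8, (4,4) g=3 f=8, (4,5) g=2 f=8]
step 5: expand (2,2) (f=8, h=3) → closed; open now [(1,2) g=6 f=10, (1,5) g=1 f=8, (2,1) g=6 f=8, (4,2) g=5 f=8, (4,4) g=3 f=8, (4,5) g=2 f=8]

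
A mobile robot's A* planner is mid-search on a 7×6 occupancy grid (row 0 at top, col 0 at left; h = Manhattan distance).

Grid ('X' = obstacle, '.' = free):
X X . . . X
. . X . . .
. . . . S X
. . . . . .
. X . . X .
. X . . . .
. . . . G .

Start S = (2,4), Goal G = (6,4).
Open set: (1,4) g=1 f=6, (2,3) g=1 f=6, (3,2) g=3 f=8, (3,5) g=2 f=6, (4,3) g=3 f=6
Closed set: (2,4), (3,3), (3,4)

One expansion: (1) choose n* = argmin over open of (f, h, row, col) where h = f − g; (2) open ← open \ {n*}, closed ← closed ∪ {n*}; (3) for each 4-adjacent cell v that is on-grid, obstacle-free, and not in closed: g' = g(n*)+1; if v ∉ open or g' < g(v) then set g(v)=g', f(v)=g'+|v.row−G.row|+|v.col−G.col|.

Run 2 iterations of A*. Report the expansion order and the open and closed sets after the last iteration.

order=[(4,3) → (5,3)]; open=[(1,4) g=1 f=6, (2,3) g=1 f=6, (3,2) g=3 f=8, (3,5) g=2 f=6, (4,2) g=4 f=8, (5,2) g=5 f=8, (5,4) g=5 f=6, (6,3) g=5 f=6]; closed=[(2,4), (3,3), (3,4), (4,3), (5,3)]

step 1: expand (4,3) (f=6, h=3) → closed; open now [(1,4) g=1 f=6, (2,3) g=1 f=6, (3,2) g=3 f=8, (3,5) g=2 f=6, (4,2) g=4 f=8, (5,3) g=4 f=6]
step 2: expand (5,3) (f=6, h=2) → closed; open now [(1,4) g=1 f=6, (2,3) g=1 f=6, (3,2) g=3 f=8, (3,5) g=2 f=6, (4,2) g=4 f=8, (5,2) g=5 f=8, (5,4) g=5 f=6, (6,3) g=5 f=6]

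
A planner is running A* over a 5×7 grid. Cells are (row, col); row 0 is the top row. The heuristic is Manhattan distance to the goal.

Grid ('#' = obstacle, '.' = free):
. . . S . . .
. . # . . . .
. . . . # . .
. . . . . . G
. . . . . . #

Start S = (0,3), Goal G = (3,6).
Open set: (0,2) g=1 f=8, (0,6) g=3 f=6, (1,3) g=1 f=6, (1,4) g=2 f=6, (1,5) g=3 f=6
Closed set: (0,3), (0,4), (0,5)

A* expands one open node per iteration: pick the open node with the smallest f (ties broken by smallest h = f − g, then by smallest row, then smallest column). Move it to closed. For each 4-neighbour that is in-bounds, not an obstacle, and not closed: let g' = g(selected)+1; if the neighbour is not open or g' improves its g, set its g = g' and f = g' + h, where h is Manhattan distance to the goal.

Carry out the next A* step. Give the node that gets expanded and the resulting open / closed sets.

expanded=(0,6); open=[(0,2) g=1 f=8, (1,3) g=1 f=6, (1,4) g=2 f=6, (1,5) g=3 f=6, (1,6) g=4 f=6]; closed=[(0,3), (0,4), (0,5), (0,6)]

step 1: expand (0,6) (f=6, h=3) → closed; open now [(0,2) g=1 f=8, (1,3) g=1 f=6, (1,4) g=2 f=6, (1,5) g=3 f=6, (1,6) g=4 f=6]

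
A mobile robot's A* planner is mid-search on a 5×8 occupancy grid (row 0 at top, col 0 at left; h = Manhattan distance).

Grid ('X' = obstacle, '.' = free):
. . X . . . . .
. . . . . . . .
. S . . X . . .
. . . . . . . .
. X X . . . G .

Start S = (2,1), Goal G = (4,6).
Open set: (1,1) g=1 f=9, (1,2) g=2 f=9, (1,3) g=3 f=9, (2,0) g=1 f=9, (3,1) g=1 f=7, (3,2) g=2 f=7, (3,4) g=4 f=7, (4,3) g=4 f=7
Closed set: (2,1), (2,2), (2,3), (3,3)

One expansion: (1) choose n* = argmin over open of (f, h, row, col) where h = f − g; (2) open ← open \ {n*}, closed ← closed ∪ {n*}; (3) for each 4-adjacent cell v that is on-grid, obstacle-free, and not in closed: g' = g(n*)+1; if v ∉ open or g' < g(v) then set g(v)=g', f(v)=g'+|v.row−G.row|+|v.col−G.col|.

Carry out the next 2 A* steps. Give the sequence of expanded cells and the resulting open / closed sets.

order=[(3,4) → (3,5)]; open=[(1,1) g=1 f=9, (1,2) g=2 f=9, (1,3) g=3 f=9, (2,0) g=1 f=9, (2,5) g=6 f=9, (3,1) g=1 f=7, (3,2) g=2 f=7, (3,6) g=6 f=7, (4,3) g=4 f=7, (4,4) g=5 f=7, (4,5) g=6 f=7]; closed=[(2,1), (2,2), (2,3), (3,3), (3,4), (3,5)]

step 1: expand (3,4) (f=7, h=3) → closed; open now [(1,1) g=1 f=9, (1,2) g=2 f=9, (1,3) g=3 f=9, (2,0) g=1 f=9, (3,1) g=1 f=7, (3,2) g=2 f=7, (3,5) g=5 f=7, (4,3) g=4 f=7, (4,4) g=5 f=7]
step 2: expand (3,5) (f=7, h=2) → closed; open now [(1,1) g=1 f=9, (1,2) g=2 f=9, (1,3) g=3 f=9, (2,0) g=1 f=9, (2,5) g=6 f=9, (3,1) g=1 f=7, (3,2) g=2 f=7, (3,6) g=6 f=7, (4,3) g=4 f=7, (4,4) g=5 f=7, (4,5) g=6 f=7]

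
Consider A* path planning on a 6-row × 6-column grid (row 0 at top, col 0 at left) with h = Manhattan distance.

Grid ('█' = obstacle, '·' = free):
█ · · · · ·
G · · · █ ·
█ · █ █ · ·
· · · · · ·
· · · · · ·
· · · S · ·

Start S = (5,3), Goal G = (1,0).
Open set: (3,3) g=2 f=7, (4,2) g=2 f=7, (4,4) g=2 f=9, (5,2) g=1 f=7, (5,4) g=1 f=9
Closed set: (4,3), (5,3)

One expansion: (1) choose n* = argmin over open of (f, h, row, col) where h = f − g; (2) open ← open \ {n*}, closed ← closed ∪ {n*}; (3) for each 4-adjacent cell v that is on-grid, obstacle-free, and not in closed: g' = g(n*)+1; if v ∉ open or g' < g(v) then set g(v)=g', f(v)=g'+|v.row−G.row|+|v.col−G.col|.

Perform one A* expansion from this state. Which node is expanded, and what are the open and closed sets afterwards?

step 1: expand (3,3) (f=7, h=5) → closed; open now [(3,2) g=3 f=7, (3,4) g=3 f=9, (4,2) g=2 f=7, (4,4) g=2 f=9, (5,2) g=1 f=7, (5,4) g=1 f=9]

expanded=(3,3); open=[(3,2) g=3 f=7, (3,4) g=3 f=9, (4,2) g=2 f=7, (4,4) g=2 f=9, (5,2) g=1 f=7, (5,4) g=1 f=9]; closed=[(3,3), (4,3), (5,3)]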